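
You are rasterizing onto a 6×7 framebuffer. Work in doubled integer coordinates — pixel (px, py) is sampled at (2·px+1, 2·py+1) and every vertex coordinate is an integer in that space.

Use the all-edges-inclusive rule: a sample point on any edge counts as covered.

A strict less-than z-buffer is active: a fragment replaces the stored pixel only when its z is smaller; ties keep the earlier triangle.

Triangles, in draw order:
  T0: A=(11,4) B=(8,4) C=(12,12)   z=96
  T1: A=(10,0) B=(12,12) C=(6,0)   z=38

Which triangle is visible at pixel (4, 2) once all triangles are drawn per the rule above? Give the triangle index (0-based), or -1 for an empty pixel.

T0:
  2·area = 24  (B↔C swapped to make it positive)
  edge (11, 4)→(12, 12): d=(1,8) inclusive
  edge (12, 12)→(8, 4): d=(-4,-8) inclusive
  edge (8, 4)→(11, 4): d=(3,0) inclusive
    (4,2)@(9, 5): e=[17,4,3] → █
    (5,2)@(11, 5): e=[1,20,3] → █
    (4,3)@(9, 7): e=[19,-4,9] → ·
    (5,3)@(11, 7): e=[3,12,9] → █
    (5,4)@(11, 9): e=[5,4,15] → █
    (5,5)@(11, 11): e=[7,-4,21] → ·
  covered (4 px):
    · · · · · ·
    · · · · · ·
    · · · · █ █
    · · · · · █
    · · · · · █
    · · · · · ·
    · · · · · ·
T1:
  2·area = 48
  edge (10, 0)→(12, 12): d=(2,12) inclusive
  edge (12, 12)→(6, 0): d=(-6,-12) inclusive
  edge (6, 0)→(10, 0): d=(4,0) inclusive
    (3,0)@(7, 1): e=[38,6,4] → █
    (4,0)@(9, 1): e=[14,30,4] → █
    (5,0)@(11, 1): e=[-10,54,4] → ·
    (3,1)@(7, 3): e=[42,-6,12] → ·
    (4,1)@(9, 3): e=[18,18,12] → █
    (5,1)@(11, 3): e=[-6,42,12] → ·
    (4,2)@(9, 5): e=[22,6,20] → █
    (5,2)@(11, 5): e=[-2,30,20] → ·
    (4,3)@(9, 7): e=[26,-6,28] → ·
    (5,3)@(11, 7): e=[2,18,28] → █
    (5,4)@(11, 9): e=[6,6,36] → █
    (5,5)@(11, 11): e=[10,-6,44] → ·
  covered (6 px):
    · · · █ █ ·
    · · · · █ ·
    · · · · █ ·
    · · · · · █
    · · · · · █
    · · · · · ·
    · · · · · ·

Z-buffer (winner per pixel, '.' = empty):
  . . . 1 1 .
  . . . . 1 .
  . . . . 1 0
  . . . . . 1
  . . . . . 1
  . . . . . .
  . . . . . .

Final: 1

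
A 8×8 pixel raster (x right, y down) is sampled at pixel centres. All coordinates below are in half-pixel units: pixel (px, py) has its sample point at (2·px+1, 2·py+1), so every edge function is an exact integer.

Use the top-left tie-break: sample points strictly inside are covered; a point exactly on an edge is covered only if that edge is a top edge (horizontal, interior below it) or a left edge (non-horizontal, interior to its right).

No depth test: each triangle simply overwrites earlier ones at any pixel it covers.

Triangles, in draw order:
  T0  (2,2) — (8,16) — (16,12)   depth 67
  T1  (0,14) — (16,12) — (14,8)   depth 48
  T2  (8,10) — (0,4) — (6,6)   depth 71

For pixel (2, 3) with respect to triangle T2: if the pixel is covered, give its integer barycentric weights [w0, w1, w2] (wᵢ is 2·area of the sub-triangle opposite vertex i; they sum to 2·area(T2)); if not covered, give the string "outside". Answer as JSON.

T0:
  2·area = 136  (B↔C swapped to make it positive)
  edge (2, 2)→(16, 12): d=(14,10) right/bottom  bias=-1
  edge (16, 12)→(8, 16): d=(-8,4) right/bottom  bias=-1
  edge (8, 16)→(2, 2): d=(-6,-14) top-left  bias=+0
    (1,1)@(3, 3): e=[4,124,8] → #
    (2,1)@(5, 3): e=[-16,116,36] → ·
    (1,2)@(3, 5): e=[32,108,-4] → ·
    (2,2)@(5, 5): e=[12,100,24] → #
    (3,2)@(7, 5): e=[-8,92,52] → ·
    (2,3)@(5, 7): e=[40,84,12] → #
    (3,3)@(7, 7): e=[20,76,40] → #
    (4,3)@(9, 7): e=[0,68,68] → ·  [on edge]
    (2,4)@(5, 9): e=[68,68,0] → #  [on edge]
    (4,4)@(9, 9): e=[28,52,56] → #
    (5,4)@(11, 9): e=[8,44,84] → #
    (6,4)@(13, 9): e=[-12,36,112] → ·
  covered (17 px):
    · · · · · · · ·
    · # · · · · · ·
    · · # · · · · ·
    · · # # · · · ·
    · · # # # # · ·
    · · · # # # # ·
    · · · # # # # ·
    · · · · # · · ·
T1:
  2·area = 68  (B↔C swapped to make it positive)
  edge (0, 14)→(14, 8): d=(14,-6) top-left  bias=+0
  edge (14, 8)→(16, 12): d=(2,4) right/bottom  bias=-1
  edge (16, 12)→(0, 14): d=(-16,2) right/bottom  bias=-1
    (6,4)@(13, 9): e=[8,6,54] → #
    (7,4)@(15, 9): e=[20,-2,50] → ·
    (3,5)@(7, 11): e=[0,34,34] → #  [on edge]
    (4,5)@(9, 11): e=[12,26,30] → #
    (5,5)@(11, 11): e=[24,18,26] → #
    (7,5)@(15, 11): e=[48,2,18] → #
    (1,6)@(3, 13): e=[4,54,10] → #
    (2,6)@(5, 13): e=[16,46,6] → #
    (4,6)@(9, 13): e=[40,30,-2] → ·
    (5,6)@(11, 13): e=[52,22,-6] → ·
    (6,6)@(13, 13): e=[64,14,-10] → ·
    (7,6)@(15, 13): e=[76,6,-14] → ·
  covered (9 px):
    · · · · · · · ·
    · · · · · · · ·
    · · · · · · · ·
    · · · · · · · ·
    · · · · · · # ·
    · · · # # # # #
    · # # # · · · ·
    · · · · · · · ·
T2:
  2·area = 20
  edge (8, 10)→(0, 4): d=(-8,-6) top-left  bias=+0
  edge (0, 4)→(6, 6): d=(6,2) right/bottom  bias=-1
  edge (6, 6)→(8, 10): d=(2,4) right/bottom  bias=-1
    (1,2)@(3, 5): e=[10,0,10] → ·  [on edge]
    (2,3)@(5, 7): e=[6,8,6] → #
    (3,3)@(7, 7): e=[18,4,-2] → ·
    (4,3)@(9, 7): e=[30,0,-10] → ·  [on edge]
    (2,4)@(5, 9): e=[-10,20,10] → ·
    (3,4)@(7, 9): e=[2,16,2] → #
    (4,4)@(9, 9): e=[14,12,-6] → ·
    (7,4)@(15, 9): e=[50,0,-30] → ·  [on edge]
    (3,5)@(7, 11): e=[-14,28,6] → ·
  covered (2 px):
    · · · · · · · ·
    · · · · · · · ·
    · · · · · · · ·
    · · # · · · · ·
    · · · # · · · ·
    · · · · · · · ·
    · · · · · · · ·
    · · · · · · · ·

Result: [8,6,6]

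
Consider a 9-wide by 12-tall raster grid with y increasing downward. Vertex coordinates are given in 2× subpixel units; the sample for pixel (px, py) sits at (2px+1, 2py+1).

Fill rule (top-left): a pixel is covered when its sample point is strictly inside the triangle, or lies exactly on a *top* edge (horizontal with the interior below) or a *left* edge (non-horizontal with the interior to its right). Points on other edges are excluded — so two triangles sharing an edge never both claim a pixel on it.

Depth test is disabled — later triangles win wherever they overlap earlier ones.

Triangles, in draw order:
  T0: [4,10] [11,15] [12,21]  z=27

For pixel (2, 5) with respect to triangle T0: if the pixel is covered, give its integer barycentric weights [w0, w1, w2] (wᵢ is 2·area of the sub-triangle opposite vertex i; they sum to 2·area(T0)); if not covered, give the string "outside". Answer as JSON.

T0:
  2·area = 37
  edge (4, 10)→(11, 15): d=(7,5) right/bottom  bias=-1
  edge (11, 15)→(12, 21): d=(1,6) right/bottom  bias=-1
  edge (12, 21)→(4, 10): d=(-8,-11) top-left  bias=+0
    (4,1)@(9, 3): e=[-74,0,111] → .  [on edge]
    (2,5)@(5, 11): e=[2,32,3] → X
    (3,5)@(7, 11): e=[-8,20,25] → .
    (2,6)@(5, 13): e=[16,34,-13] → .
    (3,6)@(7, 13): e=[6,22,9] → X
    (4,6)@(9, 13): e=[-4,10,31] → .
    (3,7)@(7, 15): e=[20,24,-7] → .
    (4,7)@(9, 15): e=[10,12,15] → X
    (5,7)@(11, 15): e=[0,0,37] → .  [on edge]
    (4,8)@(9, 17): e=[24,14,-1] → .
    (5,8)@(11, 17): e=[14,2,21] → X
    (6,8)@(13, 17): e=[4,-10,43] → .
  covered (5 px):
    . . . . . . . . .
    . . . . . . . . .
    . . . . . . . . .
    . . . . . . . . .
    . . . . . . . . .
    . . X . . . . . .
    . . . X . . . . .
    . . . . X . . . .
    . . . . . X . . .
    . . . . . X . . .
    . . . . . . . . .
    . . . . . . . . .

Final: [32,3,2]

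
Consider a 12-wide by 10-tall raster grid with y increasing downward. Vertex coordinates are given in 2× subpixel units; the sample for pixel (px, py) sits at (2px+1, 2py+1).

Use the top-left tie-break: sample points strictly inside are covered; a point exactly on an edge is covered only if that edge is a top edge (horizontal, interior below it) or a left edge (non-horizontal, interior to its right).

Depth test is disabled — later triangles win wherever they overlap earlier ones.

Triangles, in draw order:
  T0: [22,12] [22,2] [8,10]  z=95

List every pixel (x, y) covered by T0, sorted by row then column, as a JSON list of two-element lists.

T0:
  2·area = 140  (B↔C swapped to make it positive)
  edge (22, 12)→(8, 10): d=(-14,-2) top-left  bias=+0
  edge (8, 10)→(22, 2): d=(14,-8) top-left  bias=+0
  edge (22, 2)→(22, 12): d=(0,10) right/bottom  bias=-1
    (10,1)@(21, 3): e=[124,6,10] → █
    (11,1)@(23, 3): e=[128,22,-10] → ·
    (8,2)@(17, 5): e=[88,2,50] → █
    (9,2)@(19, 5): e=[92,18,30] → █
    (11,2)@(23, 5): e=[100,50,-10] → ·
    (7,3)@(15, 7): e=[56,14,70] → █
    (11,3)@(23, 7): e=[72,78,-10] → ·
    (0,4)@(1, 9): e=[0,-70,210] → ·  [on edge]
    (5,4)@(11, 9): e=[20,10,110] → █
    (6,4)@(13, 9): e=[24,26,90] → █
    (11,4)@(23, 9): e=[44,106,-10] → ·
    (5,5)@(11, 11): e=[-8,38,110] → ·
    (7,5)@(15, 11): e=[0,70,70] → █  [on edge]
  covered (18 px):
    · · · · · · · · · · · ·
    · · · · · · · · · · █ ·
    · · · · · · · · █ █ █ ·
    · · · · · · · █ █ █ █ ·
    · · · · · █ █ █ █ █ █ ·
    · · · · · · · █ █ █ █ ·
    · · · · · · · · · · · ·
    · · · · · · · · · · · ·
    · · · · · · · · · · · ·
    · · · · · · · · · · · ·

Final: [[10,1],[8,2],[9,2],[10,2],[7,3],[8,3],[9,3],[10,3],[5,4],[6,4],[7,4],[8,4],[9,4],[10,4],[7,5],[8,5],[9,5],[10,5]]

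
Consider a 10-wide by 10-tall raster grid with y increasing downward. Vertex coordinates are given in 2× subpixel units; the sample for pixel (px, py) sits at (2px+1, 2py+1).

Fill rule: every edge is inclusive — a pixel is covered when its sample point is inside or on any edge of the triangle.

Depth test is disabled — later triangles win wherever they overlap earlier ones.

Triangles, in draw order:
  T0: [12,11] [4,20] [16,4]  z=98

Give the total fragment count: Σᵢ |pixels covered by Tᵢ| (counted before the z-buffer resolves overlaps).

T0:
  2·area = 20
  edge (12, 11)→(4, 20): d=(-8,9) inclusive
  edge (4, 20)→(16, 4): d=(12,-16) inclusive
  edge (16, 4)→(12, 11): d=(-4,7) inclusive
    (6,4)@(13, 9): e=[7,12,1] → █
    (7,4)@(15, 9): e=[-11,44,-13] → ·
    (5,5)@(11, 11): e=[9,4,7] → █
    (6,5)@(13, 11): e=[-9,36,-7] → ·
    (5,6)@(11, 13): e=[-7,28,-1] → ·
  covered (2 px):
    · · · · · · · · · ·
    · · · · · · · · · ·
    · · · · · · · · · ·
    · · · · · · · · · ·
    · · · · · · █ · · ·
    · · · · · █ · · · ·
    · · · · · · · · · ·
    · · · · · · · · · ·
    · · · · · · · · · ·
    · · · · · · · · · ·

Final: 2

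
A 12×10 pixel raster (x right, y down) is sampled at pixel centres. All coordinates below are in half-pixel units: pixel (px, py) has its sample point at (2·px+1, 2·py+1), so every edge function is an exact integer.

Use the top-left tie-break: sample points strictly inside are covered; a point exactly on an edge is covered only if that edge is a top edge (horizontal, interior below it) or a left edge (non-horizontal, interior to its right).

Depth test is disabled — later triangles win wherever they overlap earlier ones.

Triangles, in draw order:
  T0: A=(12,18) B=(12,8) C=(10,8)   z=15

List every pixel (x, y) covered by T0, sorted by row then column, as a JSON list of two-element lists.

T0:
  2·area = 20  (B↔C swapped to make it positive)
  edge (12, 18)→(10, 8): d=(-2,-10) top-left  bias=+0
  edge (10, 8)→(12, 8): d=(2,0) top-left  bias=+0
  edge (12, 8)→(12, 18): d=(0,10) right/bottom  bias=-1
    (4,1)@(9, 3): e=[0,-10,30] → .  [on edge]
    (5,4)@(11, 9): e=[8,2,10] → X
    (6,4)@(13, 9): e=[28,2,-10] → .
    (5,5)@(11, 11): e=[4,6,10] → X
    (6,5)@(13, 11): e=[24,6,-10] → .
    (5,6)@(11, 13): e=[0,10,10] → X  [on edge]
    (6,6)@(13, 13): e=[20,10,-10] → .
    (5,7)@(11, 15): e=[-4,14,10] → .
  covered (3 px):
    . . . . . . . . . . . .
    . . . . . . . . . . . .
    . . . . . . . . . . . .
    . . . . . . . . . . . .
    . . . . . X . . . . . .
    . . . . . X . . . . . .
    . . . . . X . . . . . .
    . . . . . . . . . . . .
    . . . . . . . . . . . .
    . . . . . . . . . . . .

Final: [[5,4],[5,5],[5,6]]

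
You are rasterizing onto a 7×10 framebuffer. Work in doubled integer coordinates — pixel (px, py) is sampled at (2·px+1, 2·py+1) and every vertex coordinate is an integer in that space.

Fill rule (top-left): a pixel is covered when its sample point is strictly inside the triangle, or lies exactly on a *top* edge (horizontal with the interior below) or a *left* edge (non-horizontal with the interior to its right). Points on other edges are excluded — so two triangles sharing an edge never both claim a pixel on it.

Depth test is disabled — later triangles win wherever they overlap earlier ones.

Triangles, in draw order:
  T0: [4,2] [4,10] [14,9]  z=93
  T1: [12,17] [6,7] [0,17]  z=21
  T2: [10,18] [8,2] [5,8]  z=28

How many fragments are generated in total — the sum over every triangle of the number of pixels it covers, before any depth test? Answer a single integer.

T0:
  2·area = 80  (B↔C swapped to make it positive)
  edge (4, 2)→(14, 9): d=(10,7) right/bottom  bias=-1
  edge (14, 9)→(4, 10): d=(-10,1) right/bottom  bias=-1
  edge (4, 10)→(4, 2): d=(0,-8) top-left  bias=+0
    (2,1)@(5, 3): e=[3,69,8] → █
    (3,1)@(7, 3): e=[-11,67,24] → ·
    (2,2)@(5, 5): e=[23,49,8] → █
    (3,2)@(7, 5): e=[9,47,24] → █
    (4,2)@(9, 5): e=[-5,45,40] → ·
    (2,3)@(5, 7): e=[43,29,8] → █
    (4,3)@(9, 7): e=[15,25,40] → █
    (5,3)@(11, 7): e=[1,23,56] → █
    (6,3)@(13, 7): e=[-13,21,72] → ·
    (2,4)@(5, 9): e=[63,9,8] → █
    (6,4)@(13, 9): e=[7,1,72] → █
    (2,5)@(5, 11): e=[83,-11,8] → ·
  covered (12 px):
    · · · · · · ·
    · · █ · · · ·
    · · █ █ · · ·
    · · █ █ █ █ ·
    · · █ █ █ █ █
    · · · · · · ·
    · · · · · · ·
    · · · · · · ·
    · · · · · · ·
    · · · · · · ·
T1:
  2·area = 120  (B↔C swapped to make it positive)
  edge (12, 17)→(0, 17): d=(-12,0) right/bottom  bias=-1
  edge (0, 17)→(6, 7): d=(6,-10) top-left  bias=+0
  edge (6, 7)→(12, 17): d=(6,10) right/bottom  bias=-1
    (2,4)@(5, 9): e=[96,2,22] → █
    (3,4)@(7, 9): e=[96,22,2] → █
    (4,4)@(9, 9): e=[96,42,-18] → ·
    (2,5)@(5, 11): e=[72,14,34] → █
    (4,5)@(9, 11): e=[72,54,-6] → ·
    (1,6)@(3, 13): e=[48,6,66] → █
    (4,6)@(9, 13): e=[48,66,6] → █
    (5,6)@(11, 13): e=[48,86,-14] → ·
    (1,7)@(3, 15): e=[24,18,78] → █
    (5,7)@(11, 15): e=[24,98,-2] → ·
    (0,8)@(1, 17): e=[0,10,110] → ·  [on edge]
    (1,8)@(3, 17): e=[0,30,90] → ·  [on edge]
    (2,8)@(5, 17): e=[0,50,70] → ·  [on edge]
    (3,8)@(7, 17): e=[0,70,50] → ·  [on edge]
    (4,8)@(9, 17): e=[0,90,30] → ·  [on edge]
    (5,8)@(11, 17): e=[0,110,10] → ·  [on edge]
    (6,8)@(13, 17): e=[0,130,-10] → ·  [on edge]
  covered (12 px):
    · · · · · · ·
    · · · · · · ·
    · · · · · · ·
    · · · · · · ·
    · · █ █ · · ·
    · · █ █ · · ·
    · █ █ █ █ · ·
    · █ █ █ █ · ·
    · · · · · · ·
    · · · · · · ·
T2:
  2·area = 60  (B↔C swapped to make it positive)
  edge (10, 18)→(5, 8): d=(-5,-10) top-left  bias=+0
  edge (5, 8)→(8, 2): d=(3,-6) top-left  bias=+0
  edge (8, 2)→(10, 18): d=(2,16) right/bottom  bias=-1
    (3,2)@(7, 5): e=[35,3,22] → █
    (4,2)@(9, 5): e=[55,15,-10] → ·
    (3,3)@(7, 7): e=[25,9,26] → █
    (4,3)@(9, 7): e=[45,21,-6] → ·
    (3,4)@(7, 9): e=[15,15,30] → █
    (4,4)@(9, 9): e=[35,27,-2] → ·
    (3,5)@(7, 11): e=[5,21,34] → █
    (4,5)@(9, 11): e=[25,33,2] → █
    (5,5)@(11, 11): e=[45,45,-30] → ·
    (3,6)@(7, 13): e=[-5,27,38] → ·
    (4,6)@(9, 13): e=[15,39,6] → █
    (5,6)@(11, 13): e=[35,51,-26] → ·
  covered (7 px):
    · · · · · · ·
    · · · · · · ·
    · · · █ · · ·
    · · · █ · · ·
    · · · █ · · ·
    · · · █ █ · ·
    · · · · █ · ·
    · · · · █ · ·
    · · · · · · ·
    · · · · · · ·

Answer: 31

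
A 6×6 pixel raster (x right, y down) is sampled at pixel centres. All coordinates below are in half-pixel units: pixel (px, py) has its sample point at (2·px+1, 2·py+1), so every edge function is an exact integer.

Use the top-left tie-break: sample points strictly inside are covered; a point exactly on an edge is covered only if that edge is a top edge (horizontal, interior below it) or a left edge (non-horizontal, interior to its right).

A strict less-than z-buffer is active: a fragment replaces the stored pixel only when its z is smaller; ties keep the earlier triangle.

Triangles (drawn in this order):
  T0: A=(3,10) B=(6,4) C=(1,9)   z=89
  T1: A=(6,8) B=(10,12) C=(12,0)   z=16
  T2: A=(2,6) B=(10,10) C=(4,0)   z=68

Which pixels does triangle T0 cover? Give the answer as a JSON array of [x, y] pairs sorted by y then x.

T0:
  2·area = 15  (B↔C swapped to make it positive)
  edge (3, 10)→(1, 9): d=(-2,-1) top-left  bias=+0
  edge (1, 9)→(6, 4): d=(5,-5) top-left  bias=+0
  edge (6, 4)→(3, 10): d=(-3,6) right/bottom  bias=-1
    (4,0)@(9, 1): e=[24,0,-9] → ·  [on edge]
    (3,1)@(7, 3): e=[18,0,-3] → ·  [on edge]
    (2,2)@(5, 5): e=[12,0,3] → #  [on edge]
    (3,2)@(7, 5): e=[14,10,-9] → ·
    (1,3)@(3, 7): e=[6,0,9] → #  [on edge]
    (2,3)@(5, 7): e=[8,10,-3] → ·
    (0,4)@(1, 9): e=[0,0,15] → #  [on edge]
    (2,4)@(5, 9): e=[4,20,-9] → ·
    (0,5)@(1, 11): e=[-4,10,9] → ·
    (1,5)@(3, 11): e=[-2,20,-3] → ·
    (2,5)@(5, 11): e=[0,30,-15] → ·  [on edge]
  covered (4 px):
    · · · · · ·
    · · · · · ·
    · · # · · ·
    · # · · · ·
    # # · · · ·
    · · · · · ·
T1:
  2·area = 56  (B↔C swapped to make it positive)
  edge (6, 8)→(12, 0): d=(6,-8) top-left  bias=+0
  edge (12, 0)→(10, 12): d=(-2,12) right/bottom  bias=-1
  edge (10, 12)→(6, 8): d=(-4,-4) top-left  bias=+0
    (0,1)@(1, 3): e=[-70,126,0] → ·  [on edge]
    (5,1)@(11, 3): e=[10,6,40] → #
    (1,2)@(3, 5): e=[-42,98,0] → ·  [on edge]
    (4,2)@(9, 5): e=[6,26,24] → #
    (2,3)@(5, 7): e=[-14,70,0] → ·  [on edge]
    (3,3)@(7, 7): e=[2,46,8] → #
    (5,3)@(11, 7): e=[34,-2,24] → ·
    (3,4)@(7, 9): e=[14,42,0] → #  [on edge]
    (5,4)@(11, 9): e=[46,-6,16] → ·
    (3,5)@(7, 11): e=[26,38,-8] → ·
    (4,5)@(9, 11): e=[42,14,0] → #  [on edge]
    (5,5)@(11, 11): e=[58,-10,8] → ·
  covered (8 px):
    · · · · · ·
    · · · · · #
    · · · · # #
    · · · # # ·
    · · · # # ·
    · · · · # ·
T2:
  2·area = 56  (B↔C swapped to make it positive)
  edge (2, 6)→(4, 0): d=(2,-6) top-left  bias=+0
  edge (4, 0)→(10, 10): d=(6,10) right/bottom  bias=-1
  edge (10, 10)→(2, 6): d=(-8,-4) top-left  bias=+0
    (1,1)@(3, 3): e=[0,28,28] → #  [on edge]
    (2,1)@(5, 3): e=[12,8,36] → #
    (3,1)@(7, 3): e=[24,-12,44] → ·
    (1,2)@(3, 5): e=[4,40,12] → #
    (3,2)@(7, 5): e=[28,0,28] → ·  [on edge]
    (1,3)@(3, 7): e=[8,52,-4] → ·
    (2,3)@(5, 7): e=[20,32,4] → #
    (3,3)@(7, 7): e=[32,12,12] → #
    (4,3)@(9, 7): e=[44,-8,20] → ·
    (0,4)@(1, 9): e=[0,84,-28] → ·  [on edge]
    (2,4)@(5, 9): e=[24,44,-12] → ·
    (3,4)@(7, 9): e=[36,24,-4] → ·
  covered (7 px):
    · · · · · ·
    · # # · · ·
    · # # · · ·
    · · # # · ·
    · · · · # ·
    · · · · · ·

Final: [[2,2],[1,3],[0,4],[1,4]]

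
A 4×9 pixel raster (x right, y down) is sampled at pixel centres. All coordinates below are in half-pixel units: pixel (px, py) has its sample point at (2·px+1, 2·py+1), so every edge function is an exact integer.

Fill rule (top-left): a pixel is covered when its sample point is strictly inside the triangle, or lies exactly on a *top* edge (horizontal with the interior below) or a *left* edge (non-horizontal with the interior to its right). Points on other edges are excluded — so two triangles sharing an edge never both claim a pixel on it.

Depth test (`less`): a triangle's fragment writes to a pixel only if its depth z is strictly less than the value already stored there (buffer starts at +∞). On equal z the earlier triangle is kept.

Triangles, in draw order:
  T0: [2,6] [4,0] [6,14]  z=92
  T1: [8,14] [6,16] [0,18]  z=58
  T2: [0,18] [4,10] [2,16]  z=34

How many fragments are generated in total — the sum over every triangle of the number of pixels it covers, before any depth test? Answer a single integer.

T0:
  2·area = 40
  edge (2, 6)→(4, 0): d=(2,-6) top-left  bias=+0
  edge (4, 0)→(6, 14): d=(2,14) right/bottom  bias=-1
  edge (6, 14)→(2, 6): d=(-4,-8) top-left  bias=+0
    (1,1)@(3, 3): e=[0,20,20] → X  [on edge]
    (2,1)@(5, 3): e=[12,-8,36] → .
    (1,2)@(3, 5): e=[4,24,12] → X
    (2,2)@(5, 5): e=[16,-4,28] → .
    (1,3)@(3, 7): e=[8,28,4] → X
    (2,3)@(5, 7): e=[20,0,20] → .  [on edge]
    (0,4)@(1, 9): e=[0,60,-20] → .  [on edge]
    (1,4)@(3, 9): e=[12,32,-4] → .
    (2,4)@(5, 9): e=[24,4,12] → X
    (3,4)@(7, 9): e=[36,-24,28] → .
    (2,5)@(5, 11): e=[28,8,4] → X
    (3,5)@(7, 11): e=[40,-20,20] → .
  covered (5 px):
    . . . .
    . X . .
    . X . .
    . X . .
    . . X .
    . . X .
    . . . .
    . . . .
    . . . .
T1:
  2·area = 8
  edge (8, 14)→(6, 16): d=(-2,2) right/bottom  bias=-1
  edge (6, 16)→(0, 18): d=(-6,2) right/bottom  bias=-1
  edge (0, 18)→(8, 14): d=(8,-4) top-left  bias=+0
    (3,7)@(7, 15): e=[0,4,4] → .  [on edge]
    (1,8)@(3, 17): e=[4,0,4] → .  [on edge]
    (2,8)@(5, 17): e=[0,-4,12] → .  [on edge]
  covered (0 px):
    . . . .
    . . . .
    . . . .
    . . . .
    . . . .
    . . . .
    . . . .
    . . . .
    . . . .
T2:
  2·area = 8
  edge (0, 18)→(4, 10): d=(4,-8) top-left  bias=+0
  edge (4, 10)→(2, 16): d=(-2,6) right/bottom  bias=-1
  edge (2, 16)→(0, 18): d=(-2,2) right/bottom  bias=-1
    (3,0)@(7, 1): e=[-12,0,20] → .  [on edge]
    (2,3)@(5, 7): e=[-4,0,12] → .  [on edge]
    (3,5)@(7, 11): e=[28,-20,0] → .  [on edge]
    (1,6)@(3, 13): e=[4,0,4] → .  [on edge]
    (2,6)@(5, 13): e=[20,-12,0] → .  [on edge]
    (1,7)@(3, 15): e=[12,-4,0] → .  [on edge]
    (0,8)@(1, 17): e=[4,4,0] → .  [on edge]
  covered (0 px):
    . . . .
    . . . .
    . . . .
    . . . .
    . . . .
    . . . .
    . . . .
    . . . .
    . . . .

Answer: 5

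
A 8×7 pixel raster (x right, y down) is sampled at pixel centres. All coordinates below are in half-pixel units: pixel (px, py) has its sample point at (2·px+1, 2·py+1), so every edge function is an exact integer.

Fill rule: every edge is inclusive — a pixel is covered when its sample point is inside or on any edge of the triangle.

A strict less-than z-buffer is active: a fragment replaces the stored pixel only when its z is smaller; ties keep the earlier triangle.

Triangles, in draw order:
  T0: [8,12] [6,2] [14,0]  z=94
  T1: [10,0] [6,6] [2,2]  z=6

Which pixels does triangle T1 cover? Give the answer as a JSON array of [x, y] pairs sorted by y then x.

T0:
  2·area = 84
  edge (8, 12)→(6, 2): d=(-2,-10) inclusive
  edge (6, 2)→(14, 0): d=(8,-2) inclusive
  edge (14, 0)→(8, 12): d=(-6,12) inclusive
    (5,0)@(11, 1): e=[52,2,30] → #
    (6,0)@(13, 1): e=[72,6,6] → #
    (7,0)@(15, 1): e=[92,10,-18] → ·
    (3,1)@(7, 3): e=[8,10,66] → #
    (4,1)@(9, 3): e=[28,14,42] → #
    (6,1)@(13, 3): e=[68,22,-6] → ·
    (3,2)@(7, 5): e=[4,26,54] → #
    (6,2)@(13, 5): e=[64,38,-18] → ·
    (3,3)@(7, 7): e=[0,42,42] → #  [on edge]
    (5,3)@(11, 7): e=[40,50,-6] → ·
    (3,4)@(7, 9): e=[-4,58,30] → ·
    (4,4)@(9, 9): e=[16,62,6] → #
  covered (11 px):
    · · · · · # # ·
    · · · # # # · ·
    · · · # # # · ·
    · · · # # · · ·
    · · · · # · · ·
    · · · · · · · ·
    · · · · · · · ·
T1:
  2·area = 40
  edge (10, 0)→(6, 6): d=(-4,6) inclusive
  edge (6, 6)→(2, 2): d=(-4,-4) inclusive
  edge (2, 2)→(10, 0): d=(8,-2) inclusive
    (0,0)@(1, 1): e=[50,0,-10] → ·  [on edge]
    (3,0)@(7, 1): e=[14,24,2] → #
    (4,0)@(9, 1): e=[2,32,6] → #
    (5,0)@(11, 1): e=[-10,40,10] → ·
    (1,1)@(3, 3): e=[30,0,10] → #  [on edge]
    (2,1)@(5, 3): e=[18,8,14] → #
    (4,1)@(9, 3): e=[-6,24,22] → ·
    (1,2)@(3, 5): e=[22,-8,26] → ·
    (2,2)@(5, 5): e=[10,0,30] → #  [on edge]
    (3,2)@(7, 5): e=[-2,8,34] → ·
    (2,3)@(5, 7): e=[2,-8,46] → ·
    (3,3)@(7, 7): e=[-10,0,50] → ·  [on edge]
    (4,4)@(9, 9): e=[-30,0,70] → ·  [on edge]
    (5,5)@(11, 11): e=[-50,0,90] → ·  [on edge]
    (6,6)@(13, 13): e=[-70,0,110] → ·  [on edge]
  covered (6 px):
    · · · # # · · ·
    · # # # · · · ·
    · · # · · · · ·
    · · · · · · · ·
    · · · · · · · ·
    · · · · · · · ·
    · · · · · · · ·

Result: [[3,0],[4,0],[1,1],[2,1],[3,1],[2,2]]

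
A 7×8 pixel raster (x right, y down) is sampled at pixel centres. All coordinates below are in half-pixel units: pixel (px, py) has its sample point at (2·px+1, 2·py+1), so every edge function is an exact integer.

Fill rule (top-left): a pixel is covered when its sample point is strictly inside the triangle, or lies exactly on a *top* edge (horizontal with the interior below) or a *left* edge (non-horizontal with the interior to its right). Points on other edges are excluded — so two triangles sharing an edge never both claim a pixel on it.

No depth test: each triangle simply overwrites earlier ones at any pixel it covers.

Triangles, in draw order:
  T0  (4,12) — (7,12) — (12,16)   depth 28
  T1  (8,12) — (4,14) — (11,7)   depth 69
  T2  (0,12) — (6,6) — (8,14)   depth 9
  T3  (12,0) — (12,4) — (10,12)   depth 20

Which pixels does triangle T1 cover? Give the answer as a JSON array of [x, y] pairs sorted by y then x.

T0:
  2·area = 12
  edge (4, 12)→(7, 12): d=(3,0) top-left  bias=+0
  edge (7, 12)→(12, 16): d=(5,4) right/bottom  bias=-1
  edge (12, 16)→(4, 12): d=(-8,-4) top-left  bias=+0
    (3,6)@(7, 13): e=[3,5,4] → █
    (4,6)@(9, 13): e=[3,-3,12] → ·
    (3,7)@(7, 15): e=[9,15,-12] → ·
  covered (1 px):
    · · · · · · ·
    · · · · · · ·
    · · · · · · ·
    · · · · · · ·
    · · · · · · ·
    · · · · · · ·
    · · · █ · · ·
    · · · · · · ·
T1:
  2·area = 14
  edge (8, 12)→(4, 14): d=(-4,2) right/bottom  bias=-1
  edge (4, 14)→(11, 7): d=(7,-7) top-left  bias=+0
  edge (11, 7)→(8, 12): d=(-3,5) right/bottom  bias=-1
    (6,2)@(13, 5): e=[18,0,-4] → ·  [on edge]
    (5,3)@(11, 7): e=[14,0,0] → ·  [on edge]
    (4,4)@(9, 9): e=[10,0,4] → █  [on edge]
    (5,4)@(11, 9): e=[6,14,-6] → ·
    (3,5)@(7, 11): e=[6,0,8] → █  [on edge]
    (4,5)@(9, 11): e=[2,14,-2] → ·
    (2,6)@(5, 13): e=[2,0,12] → █  [on edge]
    (3,6)@(7, 13): e=[-2,14,2] → ·
    (1,7)@(3, 15): e=[-2,0,16] → ·  [on edge]
    (2,7)@(5, 15): e=[-6,14,6] → ·
  covered (3 px):
    · · · · · · ·
    · · · · · · ·
    · · · · · · ·
    · · · · · · ·
    · · · · █ · ·
    · · · █ · · ·
    · · █ · · · ·
    · · · · · · ·
T2:
  2·area = 60
  edge (0, 12)→(6, 6): d=(6,-6) top-left  bias=+0
  edge (6, 6)→(8, 14): d=(2,8) right/bottom  bias=-1
  edge (8, 14)→(0, 12): d=(-8,-2) top-left  bias=+0
    (5,0)@(11, 1): e=[0,-50,110] → ·  [on edge]
    (4,1)@(9, 3): e=[0,-30,90] → ·  [on edge]
    (3,2)@(7, 5): e=[0,-10,70] → ·  [on edge]
    (2,3)@(5, 7): e=[0,10,50] → █  [on edge]
    (3,3)@(7, 7): e=[12,-6,54] → ·
    (1,4)@(3, 9): e=[0,30,30] → █  [on edge]
    (3,4)@(7, 9): e=[24,-2,38] → ·
    (0,5)@(1, 11): e=[0,50,10] → █  [on edge]
    (3,5)@(7, 11): e=[36,2,22] → █
    (4,5)@(9, 11): e=[48,-14,26] → ·
    (0,6)@(1, 13): e=[12,54,-6] → ·
    (1,6)@(3, 13): e=[24,38,-2] → ·
  covered (9 px):
    · · · · · · ·
    · · · · · · ·
    · · · · · · ·
    · · █ · · · ·
    · █ █ · · · ·
    █ █ █ █ · · ·
    · · █ █ · · ·
    · · · · · · ·
T3:
  2·area = 8
  edge (12, 0)→(12, 4): d=(0,4) right/bottom  bias=-1
  edge (12, 4)→(10, 12): d=(-2,8) right/bottom  bias=-1
  edge (10, 12)→(12, 0): d=(2,-12) top-left  bias=+0
    (5,3)@(11, 7): e=[4,2,2] → █
    (6,3)@(13, 7): e=[-4,-14,26] → ·
    (5,4)@(11, 9): e=[4,-2,6] → ·
  covered (1 px):
    · · · · · · ·
    · · · · · · ·
    · · · · · · ·
    · · · · · █ ·
    · · · · · · ·
    · · · · · · ·
    · · · · · · ·
    · · · · · · ·

Answer: [[4,4],[3,5],[2,6]]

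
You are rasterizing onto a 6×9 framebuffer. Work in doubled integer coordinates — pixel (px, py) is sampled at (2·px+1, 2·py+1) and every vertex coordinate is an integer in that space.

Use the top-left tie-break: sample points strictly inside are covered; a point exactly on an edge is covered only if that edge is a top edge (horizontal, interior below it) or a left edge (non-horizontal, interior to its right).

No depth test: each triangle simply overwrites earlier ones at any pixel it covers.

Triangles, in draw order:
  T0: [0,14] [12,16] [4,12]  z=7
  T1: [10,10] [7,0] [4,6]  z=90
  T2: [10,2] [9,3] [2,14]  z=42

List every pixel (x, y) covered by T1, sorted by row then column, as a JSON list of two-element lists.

T0:
  2·area = 32  (B↔C swapped to make it positive)
  edge (0, 14)→(4, 12): d=(4,-2) top-left  bias=+0
  edge (4, 12)→(12, 16): d=(8,4) right/bottom  bias=-1
  edge (12, 16)→(0, 14): d=(-12,-2) top-left  bias=+0
    (1,6)@(3, 13): e=[2,12,18] → █
    (2,6)@(5, 13): e=[6,4,22] → █
    (3,6)@(7, 13): e=[10,-4,26] → ·
    (1,7)@(3, 15): e=[10,28,-6] → ·
    (2,7)@(5, 15): e=[14,20,-2] → ·
    (3,7)@(7, 15): e=[18,12,2] → █
    (4,7)@(9, 15): e=[22,4,6] → █
    (5,7)@(11, 15): e=[26,-4,10] → ·
    (3,8)@(7, 17): e=[26,28,-22] → ·
    (4,8)@(9, 17): e=[30,20,-18] → ·
  covered (4 px):
    · · · · · ·
    · · · · · ·
    · · · · · ·
    · · · · · ·
    · · · · · ·
    · · · · · ·
    · █ █ · · ·
    · · · █ █ ·
    · · · · · ·
T1:
  2·area = 48  (B↔C swapped to make it positive)
  edge (10, 10)→(4, 6): d=(-6,-4) top-left  bias=+0
  edge (4, 6)→(7, 0): d=(3,-6) top-left  bias=+0
  edge (7, 0)→(10, 10): d=(3,10) right/bottom  bias=-1
    (3,0)@(7, 1): e=[42,3,3] → █
    (4,0)@(9, 1): e=[50,15,-17] → ·
    (3,1)@(7, 3): e=[30,9,9] → █
    (4,1)@(9, 3): e=[38,21,-11] → ·
    (2,2)@(5, 5): e=[10,3,35] → █
    (4,2)@(9, 5): e=[26,27,-5] → ·
    (2,3)@(5, 7): e=[-2,9,41] → ·
    (3,3)@(7, 7): e=[6,21,21] → █
    (4,3)@(9, 7): e=[14,33,1] → █
    (5,3)@(11, 7): e=[22,45,-19] → ·
    (3,4)@(7, 9): e=[-6,27,27] → ·
    (4,4)@(9, 9): e=[2,39,7] → █
  covered (7 px):
    · · · █ · ·
    · · · █ · ·
    · · █ █ · ·
    · · · █ █ ·
    · · · · █ ·
    · · · · · ·
    · · · · · ·
    · · · · · ·
    · · · · · ·
T2:
  2·area = 4  (B↔C swapped to make it positive)
  edge (10, 2)→(2, 14): d=(-8,12) right/bottom  bias=-1
  edge (2, 14)→(9, 3): d=(7,-11) top-left  bias=+0
  edge (9, 3)→(10, 2): d=(1,-1) top-left  bias=+0
    (5,0)@(11, 1): e=[-4,8,0] → ·  [on edge]
    (4,1)@(9, 3): e=[4,0,0] → █  [on edge]
    (5,1)@(11, 3): e=[-20,22,2] → ·
    (3,2)@(7, 5): e=[12,-8,0] → ·  [on edge]
    (4,2)@(9, 5): e=[-12,14,2] → ·
    (2,3)@(5, 7): e=[20,-16,0] → ·  [on edge]
    (1,4)@(3, 9): e=[28,-24,0] → ·  [on edge]
    (0,5)@(1, 11): e=[36,-32,0] → ·  [on edge]
  covered (1 px):
    · · · · · ·
    · · · · █ ·
    · · · · · ·
    · · · · · ·
    · · · · · ·
    · · · · · ·
    · · · · · ·
    · · · · · ·
    · · · · · ·

Result: [[3,0],[3,1],[2,2],[3,2],[3,3],[4,3],[4,4]]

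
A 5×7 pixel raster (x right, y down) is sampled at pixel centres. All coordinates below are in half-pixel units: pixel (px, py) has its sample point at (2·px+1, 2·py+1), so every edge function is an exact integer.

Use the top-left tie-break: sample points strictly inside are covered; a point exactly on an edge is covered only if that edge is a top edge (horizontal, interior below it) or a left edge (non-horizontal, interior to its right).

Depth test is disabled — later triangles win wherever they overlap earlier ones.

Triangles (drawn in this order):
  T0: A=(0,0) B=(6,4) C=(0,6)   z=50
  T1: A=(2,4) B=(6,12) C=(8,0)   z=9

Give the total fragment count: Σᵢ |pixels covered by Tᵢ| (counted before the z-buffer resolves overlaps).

T0:
  2·area = 36
  edge (0, 0)→(6, 4): d=(6,4) right/bottom  bias=-1
  edge (6, 4)→(0, 6): d=(-6,2) right/bottom  bias=-1
  edge (0, 6)→(0, 0): d=(0,-6) top-left  bias=+0
    (0,0)@(1, 1): e=[2,28,6] → X
    (1,0)@(3, 1): e=[-6,24,18] → .
    (0,1)@(1, 3): e=[14,16,6] → X
    (1,1)@(3, 3): e=[6,12,18] → X
    (2,1)@(5, 3): e=[-2,8,30] → .
    (4,1)@(9, 3): e=[-18,0,54] → .  [on edge]
    (0,2)@(1, 5): e=[26,4,6] → X
    (1,2)@(3, 5): e=[18,0,18] → .  [on edge]
    (0,3)@(1, 7): e=[38,-8,6] → .
  covered (4 px):
    X . . . .
    X X . . .
    X . . . .
    . . . . .
    . . . . .
    . . . . .
    . . . . .
T1:
  2·area = 64  (B↔C swapped to make it positive)
  edge (2, 4)→(8, 0): d=(6,-4) top-left  bias=+0
  edge (8, 0)→(6, 12): d=(-2,12) right/bottom  bias=-1
  edge (6, 12)→(2, 4): d=(-4,-8) top-left  bias=+0
    (3,0)@(7, 1): e=[2,10,52] → X
    (4,0)@(9, 1): e=[10,-14,68] → .
    (2,1)@(5, 3): e=[6,30,28] → X
    (4,1)@(9, 3): e=[22,-18,60] → .
    (1,2)@(3, 5): e=[10,50,4] → X
    (4,2)@(9, 5): e=[34,-22,52] → .
    (1,3)@(3, 7): e=[22,46,-4] → .
    (2,3)@(5, 7): e=[30,22,12] → X
    (3,3)@(7, 7): e=[38,-2,28] → .
    (2,4)@(5, 9): e=[42,18,4] → X
    (3,4)@(7, 9): e=[50,-6,20] → .
    (2,5)@(5, 11): e=[54,14,-4] → .
  covered (8 px):
    . . . X .
    . . X X .
    . X X X .
    . . X . .
    . . X . .
    . . . . .
    . . . . .

Result: 12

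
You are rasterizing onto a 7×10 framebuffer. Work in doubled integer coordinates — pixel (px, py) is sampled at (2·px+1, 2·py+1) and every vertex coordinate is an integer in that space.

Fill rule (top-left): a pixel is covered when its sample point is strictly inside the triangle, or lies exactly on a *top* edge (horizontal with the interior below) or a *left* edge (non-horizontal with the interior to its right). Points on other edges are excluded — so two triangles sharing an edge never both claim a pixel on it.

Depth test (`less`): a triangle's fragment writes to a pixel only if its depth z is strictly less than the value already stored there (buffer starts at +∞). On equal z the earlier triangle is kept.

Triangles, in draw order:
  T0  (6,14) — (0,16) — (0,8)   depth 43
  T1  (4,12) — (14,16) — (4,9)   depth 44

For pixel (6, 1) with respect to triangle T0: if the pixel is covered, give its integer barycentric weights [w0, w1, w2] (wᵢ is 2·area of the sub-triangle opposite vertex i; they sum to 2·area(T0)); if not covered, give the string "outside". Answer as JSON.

T0:
  2·area = 48
  edge (6, 14)→(0, 16): d=(-6,2) right/bottom  bias=-1
  edge (0, 16)→(0, 8): d=(0,-8) top-left  bias=+0
  edge (0, 8)→(6, 14): d=(6,6) right/bottom  bias=-1
    (0,4)@(1, 9): e=[40,8,0] → .  [on edge]
    (0,5)@(1, 11): e=[28,8,12] → X
    (1,5)@(3, 11): e=[24,24,0] → .  [on edge]
    (0,6)@(1, 13): e=[16,8,24] → X
    (1,6)@(3, 13): e=[12,24,12] → X
    (2,6)@(5, 13): e=[8,40,0] → .  [on edge]
    (4,6)@(9, 13): e=[0,72,-24] → .  [on edge]
    (0,7)@(1, 15): e=[4,8,36] → X
    (1,7)@(3, 15): e=[0,24,24] → .  [on edge]
    (3,7)@(7, 15): e=[-8,56,0] → .  [on edge]
    (0,8)@(1, 17): e=[-8,8,48] → .
    (4,8)@(9, 17): e=[-24,72,0] → .  [on edge]
    (5,9)@(11, 19): e=[-40,88,0] → .  [on edge]
  covered (4 px):
    . . . . . . .
    . . . . . . .
    . . . . . . .
    . . . . . . .
    . . . . . . .
    X . . . . . .
    X X . . . . .
    X . . . . . .
    . . . . . . .
    . . . . . . .
T1:
  2·area = 30  (B↔C swapped to make it positive)
  edge (4, 12)→(4, 9): d=(0,-3) top-left  bias=+0
  edge (4, 9)→(14, 16): d=(10,7) right/bottom  bias=-1
  edge (14, 16)→(4, 12): d=(-10,-4) top-left  bias=+0
    (2,5)@(5, 11): e=[3,13,14] → X
    (3,5)@(7, 11): e=[9,-1,22] → .
    (2,6)@(5, 13): e=[3,33,-6] → .
    (3,6)@(7, 13): e=[9,19,2] → X
    (4,6)@(9, 13): e=[15,5,10] → X
    (5,6)@(11, 13): e=[21,-9,18] → .
    (3,7)@(7, 15): e=[9,39,-18] → .
    (4,7)@(9, 15): e=[15,25,-10] → .
  covered (3 px):
    . . . . . . .
    . . . . . . .
    . . . . . . .
    . . . . . . .
    . . . . . . .
    . . X . . . .
    . . . X X . .
    . . . . . . .
    . . . . . . .
    . . . . . . .

Final: "outside"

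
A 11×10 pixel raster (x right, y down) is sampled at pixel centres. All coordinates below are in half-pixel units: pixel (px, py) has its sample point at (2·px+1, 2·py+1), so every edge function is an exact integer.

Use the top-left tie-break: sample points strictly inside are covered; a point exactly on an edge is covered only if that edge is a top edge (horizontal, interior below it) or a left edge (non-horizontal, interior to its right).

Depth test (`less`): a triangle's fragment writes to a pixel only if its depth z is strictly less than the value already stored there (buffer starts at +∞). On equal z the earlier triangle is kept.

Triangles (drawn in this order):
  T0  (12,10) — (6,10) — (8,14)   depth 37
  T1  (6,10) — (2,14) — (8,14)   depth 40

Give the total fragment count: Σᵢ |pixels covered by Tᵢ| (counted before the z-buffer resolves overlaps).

T0:
  2·area = 24  (B↔C swapped to make it positive)
  edge (12, 10)→(8, 14): d=(-4,4) right/bottom  bias=-1
  edge (8, 14)→(6, 10): d=(-2,-4) top-left  bias=+0
  edge (6, 10)→(12, 10): d=(6,0) top-left  bias=+0
    (10,0)@(21, 1): e=[0,78,-54] → .  [on edge]
    (9,1)@(19, 3): e=[0,66,-42] → .  [on edge]
    (8,2)@(17, 5): e=[0,54,-30] → .  [on edge]
    (7,3)@(15, 7): e=[0,42,-18] → .  [on edge]
    (6,4)@(13, 9): e=[0,30,-6] → .  [on edge]
    (3,5)@(7, 11): e=[16,2,6] → X
    (4,5)@(9, 11): e=[8,10,6] → X
    (5,5)@(11, 11): e=[0,18,6] → .  [on edge]
    (3,6)@(7, 13): e=[8,-2,18] → .
    (4,6)@(9, 13): e=[0,6,18] → .  [on edge]
    (3,7)@(7, 15): e=[0,-6,30] → .  [on edge]
    (2,8)@(5, 17): e=[0,-18,42] → .  [on edge]
    (1,9)@(3, 19): e=[0,-30,54] → .  [on edge]
  covered (2 px):
    . . . . . . . . . . .
    . . . . . . . . . . .
    . . . . . . . . . . .
    . . . . . . . . . . .
    . . . . . . . . . . .
    . . . X X . . . . . .
    . . . . . . . . . . .
    . . . . . . . . . . .
    . . . . . . . . . . .
    . . . . . . . . . . .
T1:
  2·area = 24  (B↔C swapped to make it positive)
  edge (6, 10)→(8, 14): d=(2,4) right/bottom  bias=-1
  edge (8, 14)→(2, 14): d=(-6,0) right/bottom  bias=-1
  edge (2, 14)→(6, 10): d=(4,-4) top-left  bias=+0
    (7,0)@(15, 1): e=[-54,78,0] → .  [on edge]
    (6,1)@(13, 3): e=[-42,66,0] → .  [on edge]
    (5,2)@(11, 5): e=[-30,54,0] → .  [on edge]
    (4,3)@(9, 7): e=[-18,42,0] → .  [on edge]
    (3,4)@(7, 9): e=[-6,30,0] → .  [on edge]
    (2,5)@(5, 11): e=[6,18,0] → X  [on edge]
    (3,5)@(7, 11): e=[-2,18,8] → .
    (1,6)@(3, 13): e=[18,6,0] → X  [on edge]
    (3,6)@(7, 13): e=[2,6,16] → X
    (4,6)@(9, 13): e=[-6,6,24] → .
    (0,7)@(1, 15): e=[30,-6,0] → .  [on edge]
    (1,7)@(3, 15): e=[22,-6,8] → .
  covered (4 px):
    . . . . . . . . . . .
    . . . . . . . . . . .
    . . . . . . . . . . .
    . . . . . . . . . . .
    . . . . . . . . . . .
    . . X . . . . . . . .
    . X X X . . . . . . .
    . . . . . . . . . . .
    . . . . . . . . . . .
    . . . . . . . . . . .

Result: 6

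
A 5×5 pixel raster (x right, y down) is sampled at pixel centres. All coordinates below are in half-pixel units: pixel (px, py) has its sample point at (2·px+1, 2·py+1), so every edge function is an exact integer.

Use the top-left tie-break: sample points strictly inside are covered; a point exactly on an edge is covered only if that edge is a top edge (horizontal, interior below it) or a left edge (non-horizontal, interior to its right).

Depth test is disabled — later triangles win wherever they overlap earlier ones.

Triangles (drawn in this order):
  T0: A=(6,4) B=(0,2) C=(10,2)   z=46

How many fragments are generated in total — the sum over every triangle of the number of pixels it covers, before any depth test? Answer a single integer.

T0:
  2·area = 20
  edge (6, 4)→(0, 2): d=(-6,-2) top-left  bias=+0
  edge (0, 2)→(10, 2): d=(10,0) top-left  bias=+0
  edge (10, 2)→(6, 4): d=(-4,2) right/bottom  bias=-1
    (1,1)@(3, 3): e=[0,10,10] → X  [on edge]
    (2,1)@(5, 3): e=[4,10,6] → X
    (3,1)@(7, 3): e=[8,10,2] → X
    (4,1)@(9, 3): e=[12,10,-2] → .
    (1,2)@(3, 5): e=[-12,30,2] → .
    (2,2)@(5, 5): e=[-8,30,-2] → .
    (3,2)@(7, 5): e=[-4,30,-6] → .
    (4,2)@(9, 5): e=[0,30,-10] → .  [on edge]
  covered (3 px):
    . . . . .
    . X X X .
    . . . . .
    . . . . .
    . . . . .

Answer: 3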